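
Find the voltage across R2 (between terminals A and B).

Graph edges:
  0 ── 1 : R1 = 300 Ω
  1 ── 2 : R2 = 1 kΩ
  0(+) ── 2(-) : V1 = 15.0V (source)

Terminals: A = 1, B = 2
R1 and R2 are in series across V1 (node 0 → node 1 → node 2), and the output A–B is taken across R2, so this is a voltage divider.
Series current: I = V1/(R1 + R2) = 15/(300 + 1000) = 15/1300 = 0.01154 A
V_R2 = I × R2 = V1 × R2/(R1 + R2) = 15 × 1000/1300 = 11.54 V

Final answer: 11.54 V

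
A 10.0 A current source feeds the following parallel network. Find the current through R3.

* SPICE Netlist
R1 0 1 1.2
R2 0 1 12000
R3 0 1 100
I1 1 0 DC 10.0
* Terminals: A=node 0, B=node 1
All resistors sit directly between nodes 0 and 1, so they are in parallel and share one voltage V; the full source current 10 A splits among them.
1/R_par = 1/1.2 + 1/12000 + 1/100 = 0.8434 S  =>  R_par = 1.186 Ω
V = I × R_par = 10 × 1.186 = 11.86 V
I_R3 = V/R3 = 11.86/100 = 0.1186 A

Final answer: 0.1186 A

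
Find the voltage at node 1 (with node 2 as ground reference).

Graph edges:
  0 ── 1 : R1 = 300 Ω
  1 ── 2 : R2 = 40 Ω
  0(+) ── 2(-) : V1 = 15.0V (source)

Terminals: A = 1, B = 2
Nodal analysis, taking node 2 as the 0 V reference.
Source V1 fixes V_0 = 15 V.
KCL at each unknown node (sum of currents leaving = 0; resistances in Ω):
  Node 1: (V_1 - 15)/300 + (V_1 - 0)/40 = 0
Collecting terms: 0.02833 × V_1 = 0.05  =>  V_1 = 1.765 V
The requested potential is V_1 = 1.765 V.

Final answer: V_1 = 1.765 V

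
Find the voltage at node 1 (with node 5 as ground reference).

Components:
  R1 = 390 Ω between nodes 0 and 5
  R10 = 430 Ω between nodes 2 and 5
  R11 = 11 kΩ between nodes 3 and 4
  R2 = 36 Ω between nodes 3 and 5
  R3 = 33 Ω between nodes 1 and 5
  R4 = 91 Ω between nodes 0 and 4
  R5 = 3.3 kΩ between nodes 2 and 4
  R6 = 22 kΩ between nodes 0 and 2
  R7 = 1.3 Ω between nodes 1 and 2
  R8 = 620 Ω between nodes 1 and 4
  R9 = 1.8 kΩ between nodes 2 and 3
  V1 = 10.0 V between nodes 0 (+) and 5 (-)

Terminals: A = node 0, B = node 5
Nodal analysis, taking node 5 as the 0 V reference.
Source V1 fixes V_0 = 10 V.
KCL at each unknown node (sum of currents leaving = 0; resistances in Ω):
  Node 1: (V_1 - 0)/33 + (V_1 - V_2)/1.3 + (V_1 - V_4)/620 = 0
  Node 2: (V_2 - V_4)/3300 + (V_2 - 10)/22000 + (V_2 - V_1)/1.3 + (V_2 - V_3)/1800 + (V_2 - 0)/430 = 0
  Node 3: (V_3 - 0)/36 + (V_3 - V_2)/1800 + (V_3 - V_4)/11000 = 0
  Node 4: (V_4 - 10)/91 + (V_4 - V_2)/3300 + (V_4 - V_1)/620 + (V_4 - V_3)/11000 = 0
Collecting terms (coefficients in siemens):
  0.8011·V_1 - 0.7692·V_2 - 0.001613·V_4 = 0
  0.7725·V_2 - 0.7692·V_1 - 0.0005556·V_3 - 0.000303·V_4 = 0.0004545
  0.02842·V_3 - 0.0005556·V_2 - 0.00009091·V_4 = 0
  0.013·V_4 - 0.001613·V_1 - 0.000303·V_2 - 0.00009091·V_3 = 0.1099
Solving these 4 simultaneous equations (Gaussian elimination) gives:
  V_1 = 0.4782 V, V_2 = 0.4801 V, V_3 = 0.03665 V, V_4 = 8.527 V
The requested potential is V_1 = 0.4782 V.

Final answer: V_1 = 0.4782 V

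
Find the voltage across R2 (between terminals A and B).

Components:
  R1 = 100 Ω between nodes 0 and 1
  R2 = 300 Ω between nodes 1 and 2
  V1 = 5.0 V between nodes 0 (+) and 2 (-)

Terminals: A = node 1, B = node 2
R1 and R2 are in series across V1 (node 0 → node 1 → node 2), and the output A–B is taken across R2, so this is a voltage divider.
Series current: I = V1/(R1 + R2) = 5/(100 + 300) = 5/400 = 0.0125 A
V_R2 = I × R2 = V1 × R2/(R1 + R2) = 5 × 300/400 = 3.75 V

Final answer: 3.75 V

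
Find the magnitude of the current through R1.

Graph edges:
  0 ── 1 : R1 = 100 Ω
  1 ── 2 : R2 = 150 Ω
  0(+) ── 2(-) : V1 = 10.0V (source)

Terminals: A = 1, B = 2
Nodal analysis, taking node 2 as the 0 V reference.
Source V1 fixes V_0 = 10 V.
KCL at each unknown node (sum of currents leaving = 0; resistances in Ω):
  Node 1: (V_1 - 10)/100 + (V_1 - 0)/150 = 0
Collecting terms: 0.01667 × V_1 = 0.1  =>  V_1 = 6 V
I_R1 = (V_0 - V_1)/R1 = (10 - 6)/100 = 0.04 A
|I_R1| = 0.04 A

Final answer: |I_R1| = 0.04 A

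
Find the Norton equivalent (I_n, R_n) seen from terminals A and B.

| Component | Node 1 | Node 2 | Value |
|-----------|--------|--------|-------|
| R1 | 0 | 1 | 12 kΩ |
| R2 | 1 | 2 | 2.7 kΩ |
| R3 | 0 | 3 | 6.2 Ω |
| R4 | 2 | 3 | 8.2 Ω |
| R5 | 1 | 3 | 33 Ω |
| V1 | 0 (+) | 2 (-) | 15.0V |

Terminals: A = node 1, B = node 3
Find the Thévenin equivalent first; then I_n = V_th/R_th and R_n = R_th.
Step 1 — V_th is the open-circuit voltage V_A - V_B (nothing connected across the terminals).
Nodal analysis, taking node 2 as the 0 V reference.
Source V1 fixes V_0 = 15 V.
KCL at each unknown node (sum of currents leaving = 0; resistances in Ω):
  Node 1: (V_1 - 15)/12000 + (V_1 - 0)/2700 + (V_1 - V_3)/33 = 0
  Node 3: (V_3 - 15)/6.2 + (V_3 - 0)/8.2 + (V_3 - V_1)/33 = 0
Collecting terms (coefficients in siemens):
  0.03076·V_1 - 0.0303·V_3 = 0.00125
  0.3135·V_3 - 0.0303·V_1 = 2.419
Determinant D = (0.03076)(0.3135) - (-0.0303)(-0.0303) = 0.008725
V_1 = [(0.00125)(0.3135) - (-0.0303)(2.419)]/D = 8.447 V
V_3 = [(0.03076)(2.419) - (0.00125)(-0.0303)]/D = 8.533 V
V_th = V_1 - V_3 = 8.447 - 8.533 = -0.08523 V
Step 2 — R_th: zero the source — replace V1 by a short circuit (node 2 merges into node 0) — and find the resistance seen between A (node 1) and B (node 3).
Reduce the network between node 1 (A) and node 3 (B) by series/parallel combination:
  Rp1 = R1 ‖ R2 (parallel, both between nodes 0 and 1) = 1/(1/12000 + 1/2700) = 2204 Ω
  Rp2 = R3 ‖ R4 (parallel, both between nodes 0 and 3) = 1/(1/6.2 + 1/8.2) = 3.531 Ω
  Rs1 = Rp1 + Rp2 (series, joined only at node 0) = 2204 + 3.531 = 2208 Ω
  Rp3 = R5 ‖ Rs1 (parallel, both between nodes 1 and 3) = 1/(1/33 + 1/2208) = 32.51 Ω
R_th = 32.51 Ω
I_n = V_th/R_th = -0.08523/32.51 = -0.002621 A, and R_n = R_th = 32.51 Ω

Final answer: I_n = -0.002621 A, R_n = 32.51 Ω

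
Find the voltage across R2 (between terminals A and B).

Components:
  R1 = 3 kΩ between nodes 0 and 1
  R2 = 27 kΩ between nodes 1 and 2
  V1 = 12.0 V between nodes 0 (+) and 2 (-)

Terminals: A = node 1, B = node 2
R1 and R2 are in series across V1 (node 0 → node 1 → node 2), and the output A–B is taken across R2, so this is a voltage divider.
Series current: I = V1/(R1 + R2) = 12/(3000 + 27000) = 12/30000 = 0.0004 A
V_R2 = I × R2 = V1 × R2/(R1 + R2) = 12 × 27000/30000 = 10.8 V

Final answer: 10.8 V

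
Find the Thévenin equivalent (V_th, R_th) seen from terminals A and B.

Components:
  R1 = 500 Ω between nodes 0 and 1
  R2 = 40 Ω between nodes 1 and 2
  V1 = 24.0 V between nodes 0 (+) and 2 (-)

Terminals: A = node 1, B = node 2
Step 1 — V_th is the open-circuit voltage V_A - V_B (nothing connected across the terminals).
Nodal analysis, taking node 2 as the 0 V reference.
Source V1 fixes V_0 = 24 V.
KCL at each unknown node (sum of currents leaving = 0; resistances in Ω):
  Node 1: (V_1 - 24)/500 + (V_1 - 0)/40 = 0
Collecting terms: 0.027 × V_1 = 0.048  =>  V_1 = 1.778 V
V_th = V_1 - V_2 = 1.778 - 0 = 1.778 V
Step 2 — R_th: zero the source — replace V1 by a short circuit (node 2 merges into node 0) — and find the resistance seen between A (node 1) and B (node 0).
Reduce the network between node 1 (A) and node 0 (B) by series/parallel combination:
  Rp1 = R1 ‖ R2 (parallel, both between nodes 0 and 1) = 1/(1/500 + 1/40) = 37.04 Ω
R_th = 37.04 Ω

Final answer: V_th = 1.778 V, R_th = 37.04 Ω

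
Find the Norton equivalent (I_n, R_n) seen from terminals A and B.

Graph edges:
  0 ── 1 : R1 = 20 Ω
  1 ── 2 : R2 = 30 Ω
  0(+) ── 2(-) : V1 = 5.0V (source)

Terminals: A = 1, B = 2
Find the Thévenin equivalent first; then I_n = V_th/R_th and R_n = R_th.
Step 1 — V_th is the open-circuit voltage V_A - V_B (nothing connected across the terminals).
Nodal analysis, taking node 2 as the 0 V reference.
Source V1 fixes V_0 = 5 V.
KCL at each unknown node (sum of currents leaving = 0; resistances in Ω):
  Node 1: (V_1 - 5)/20 + (V_1 - 0)/30 = 0
Collecting terms: 0.08333 × V_1 = 0.25  =>  V_1 = 3 V
V_th = V_1 - V_2 = 3 - 0 = 3 V
Step 2 — R_th: zero the source — replace V1 by a short circuit (node 2 merges into node 0) — and find the resistance seen between A (node 1) and B (node 0).
Reduce the network between node 1 (A) and node 0 (B) by series/parallel combination:
  Rp1 = R1 ‖ R2 (parallel, both between nodes 0 and 1) = 1/(1/20 + 1/30) = 12 Ω
R_th = 12 Ω
I_n = V_th/R_th = 3/12 = 0.25 A, and R_n = R_th = 12 Ω

Final answer: I_n = 0.25 A, R_n = 12 Ω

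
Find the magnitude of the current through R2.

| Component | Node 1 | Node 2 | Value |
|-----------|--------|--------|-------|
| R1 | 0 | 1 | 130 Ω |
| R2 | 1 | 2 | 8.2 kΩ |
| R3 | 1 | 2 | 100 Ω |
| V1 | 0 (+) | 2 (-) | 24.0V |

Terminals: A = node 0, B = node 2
Nodal analysis, taking node 2 as the 0 V reference.
Source V1 fixes V_0 = 24 V.
KCL at each unknown node (sum of currents leaving = 0; resistances in Ω):
  Node 1: (V_1 - 24)/130 + (V_1 - 0)/8200 + (V_1 - 0)/100 = 0
Collecting terms: 0.01781 × V_1 = 0.1846  =>  V_1 = 10.36 V
I_R2 = (V_1 - V_2)/R2 = (10.36 - 0)/8200 = 0.001264 A
|I_R2| = 0.001264 A

Final answer: |I_R2| = 0.001264 A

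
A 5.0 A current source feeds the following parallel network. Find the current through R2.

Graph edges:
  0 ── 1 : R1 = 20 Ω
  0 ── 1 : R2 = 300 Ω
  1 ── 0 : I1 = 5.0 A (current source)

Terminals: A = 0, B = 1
All resistors sit directly between nodes 0 and 1, so they are in parallel and share one voltage V; the full source current 5 A splits among them.
1/R_par = 1/20 + 1/300 = 0.05333 S  =>  R_par = 18.75 Ω
V = I × R_par = 5 × 18.75 = 93.75 V
I_R2 = V/R2 = 93.75/300 = 0.3125 A

Final answer: 0.3125 A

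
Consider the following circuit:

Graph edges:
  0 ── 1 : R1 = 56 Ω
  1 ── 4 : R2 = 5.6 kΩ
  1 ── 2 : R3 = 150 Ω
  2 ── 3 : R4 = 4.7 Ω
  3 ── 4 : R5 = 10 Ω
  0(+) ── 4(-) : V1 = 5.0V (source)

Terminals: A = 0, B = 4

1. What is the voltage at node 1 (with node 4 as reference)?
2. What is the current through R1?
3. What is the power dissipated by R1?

Nodal analysis, taking node 4 as the 0 V reference.
Source V1 fixes V_0 = 5 V.
KCL at each unknown node (sum of currents leaving = 0; resistances in Ω):
  Node 1: (V_1 - 5)/56 + (V_1 - 0)/5600 + (V_1 - V_2)/150 = 0
  Node 2: (V_2 - V_1)/150 + (V_2 - V_3)/4.7 = 0
  Node 3: (V_3 - V_2)/4.7 + (V_3 - 0)/10 = 0
Collecting terms (coefficients in siemens):
  0.0247·V_1 - 0.006667·V_2 = 0.08929
  0.2194·V_2 - 0.006667·V_1 - 0.2128·V_3 = 0
  0.3128·V_3 - 0.2128·V_2 = 0
Solving these 3 simultaneous equations (Gaussian elimination) gives:
  V_1 = 3.704 V, V_2 = 0.3306 V, V_3 = 0.2249 V
Part 1:
  Read off the nodal solution: V_1 = 3.704 V
Part 2:
  I_R1 = (V_0 - V_1)/R1 = (5 - 3.704)/56 = 0.02315 A
  Magnitude: I_R1 = 0.02315 A
Part 3:
  I_R1 = (V_0 - V_1)/R1 = (5 - 3.704)/56 = 0.02315 A
  P_R1 = I_R1² × R1 = (0.02315)² × 56 = 0.03001 W

Final answers:
1. V_1 = 3.704 V
2. I_R1 = 0.02315 A
3. P_R1 = 0.03001 W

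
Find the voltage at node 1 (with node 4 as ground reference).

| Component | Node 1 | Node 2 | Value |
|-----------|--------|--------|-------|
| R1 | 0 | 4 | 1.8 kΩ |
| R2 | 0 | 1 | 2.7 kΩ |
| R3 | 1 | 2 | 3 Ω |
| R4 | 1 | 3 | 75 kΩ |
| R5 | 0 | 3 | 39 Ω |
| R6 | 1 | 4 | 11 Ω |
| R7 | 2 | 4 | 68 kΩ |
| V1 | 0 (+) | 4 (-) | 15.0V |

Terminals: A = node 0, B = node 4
Nodal analysis, taking node 4 as the 0 V reference.
Source V1 fixes V_0 = 15 V.
KCL at each unknown node (sum of currents leaving = 0; resistances in Ω):
  Node 1: (V_1 - 15)/2700 + (V_1 - V_2)/3 + (V_1 - V_3)/75000 + (V_1 - 0)/11 = 0
  Node 2: (V_2 - V_1)/3 + (V_2 - 0)/68000 = 0
  Node 3: (V_3 - V_1)/75000 + (V_3 - 15)/39 = 0
Collecting terms (coefficients in siemens):
  0.4246·V_1 - 0.3333·V_2 - 0.00001333·V_3 = 0.005556
  0.3333·V_2 - 0.3333·V_1 = 0
  0.02565·V_3 - 0.00001333·V_1 = 0.3846
Solving these 3 simultaneous equations (Gaussian elimination) gives:
  V_1 = 0.06303 V, V_2 = 0.06303 V, V_3 = 14.99 V
The requested potential is V_1 = 0.06303 V.

Final answer: V_1 = 0.06303 V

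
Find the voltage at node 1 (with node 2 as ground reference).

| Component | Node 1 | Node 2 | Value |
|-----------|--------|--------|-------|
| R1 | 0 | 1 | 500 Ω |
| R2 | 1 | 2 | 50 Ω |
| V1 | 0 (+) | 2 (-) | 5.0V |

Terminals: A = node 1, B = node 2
Nodal analysis, taking node 2 as the 0 V reference.
Source V1 fixes V_0 = 5 V.
KCL at each unknown node (sum of currents leaving = 0; resistances in Ω):
  Node 1: (V_1 - 5)/500 + (V_1 - 0)/50 = 0
Collecting terms: 0.022 × V_1 = 0.01  =>  V_1 = 0.4545 V
The requested potential is V_1 = 0.4545 V.

Final answer: V_1 = 0.4545 V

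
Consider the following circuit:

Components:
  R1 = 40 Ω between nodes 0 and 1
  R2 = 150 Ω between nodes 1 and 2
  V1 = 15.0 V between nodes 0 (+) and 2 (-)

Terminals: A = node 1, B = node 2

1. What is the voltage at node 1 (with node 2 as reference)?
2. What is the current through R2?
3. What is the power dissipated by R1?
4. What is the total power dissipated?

Nodal analysis, taking node 2 as the 0 V reference.
Source V1 fixes V_0 = 15 V.
KCL at each unknown node (sum of currents leaving = 0; resistances in Ω):
  Node 1: (V_1 - 15)/40 + (V_1 - 0)/150 = 0
Collecting terms: 0.03167 × V_1 = 0.375  =>  V_1 = 11.84 V
Part 1:
  Read off the nodal solution: V_1 = 11.84 V
Part 2:
  I_R2 = (V_1 - V_2)/R2 = (11.84 - 0)/150 = 0.07895 A
  Magnitude: I_R2 = 0.07895 A
Part 3:
  I_R1 = (V_0 - V_1)/R1 = (15 - 11.84)/40 = 0.07895 A
  P_R1 = I_R1² × R1 = (0.07895)² × 40 = 0.2493 W
Part 4:
  Power in each resistor, P = (ΔV)²/R:
    P_R1 = (15 - 11.84)²/40 = 0.2493 W
    P_R2 = (11.84 - 0)²/150 = 0.9349 W
  P_total = P_R1 + P_R2 = 1.184 W

Final answers:
1. V_1 = 11.84 V
2. I_R2 = 0.07895 A
3. P_R1 = 0.2493 W
4. P_total = 1.184 W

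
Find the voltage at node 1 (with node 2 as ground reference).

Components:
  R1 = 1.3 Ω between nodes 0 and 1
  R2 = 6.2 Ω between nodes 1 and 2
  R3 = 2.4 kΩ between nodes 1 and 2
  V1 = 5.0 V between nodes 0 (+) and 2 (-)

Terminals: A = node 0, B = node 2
Nodal analysis, taking node 2 as the 0 V reference.
Source V1 fixes V_0 = 5 V.
KCL at each unknown node (sum of currents leaving = 0; resistances in Ω):
  Node 1: (V_1 - 5)/1.3 + (V_1 - 0)/6.2 + (V_1 - 0)/2400 = 0
Collecting terms: 0.9309 × V_1 = 3.846  =>  V_1 = 4.131 V
The requested potential is V_1 = 4.131 V.

Final answer: V_1 = 4.131 V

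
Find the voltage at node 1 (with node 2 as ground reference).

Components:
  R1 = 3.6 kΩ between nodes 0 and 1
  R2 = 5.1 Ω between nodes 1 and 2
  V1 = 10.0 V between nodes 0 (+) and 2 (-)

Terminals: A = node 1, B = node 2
Nodal analysis, taking node 2 as the 0 V reference.
Source V1 fixes V_0 = 10 V.
KCL at each unknown node (sum of currents leaving = 0; resistances in Ω):
  Node 1: (V_1 - 10)/3600 + (V_1 - 0)/5.1 = 0
Collecting terms: 0.1964 × V_1 = 0.002778  =>  V_1 = 0.01415 V
The requested potential is V_1 = 0.01415 V.

Final answer: V_1 = 0.01415 V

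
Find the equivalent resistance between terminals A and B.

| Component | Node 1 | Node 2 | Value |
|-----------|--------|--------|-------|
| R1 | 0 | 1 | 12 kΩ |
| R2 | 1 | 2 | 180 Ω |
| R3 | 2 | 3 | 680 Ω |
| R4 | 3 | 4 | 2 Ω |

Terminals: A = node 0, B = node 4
Reduce the network between node 0 (A) and node 4 (B) by series/parallel combination:
  Rs1 = R1 + R2 (series, joined only at node 1) = 12000 + 180 = 12180 Ω
  Rs2 = R3 + Rs1 (series, joined only at node 2) = 680 + 12180 = 12860 Ω
  Rs3 = R4 + Rs2 (series, joined only at node 3) = 2 + 12860 = 12860 Ω
R_eq = 12.86 kΩ

Final answer: 12.86 kΩ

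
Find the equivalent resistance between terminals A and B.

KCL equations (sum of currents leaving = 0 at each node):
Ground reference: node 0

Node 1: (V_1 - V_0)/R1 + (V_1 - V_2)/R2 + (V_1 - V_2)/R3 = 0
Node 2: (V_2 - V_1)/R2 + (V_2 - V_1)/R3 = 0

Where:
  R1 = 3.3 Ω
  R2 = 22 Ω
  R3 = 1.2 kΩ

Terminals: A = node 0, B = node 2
Reduce the network between node 0 (A) and node 2 (B) by series/parallel combination:
  Rp1 = R2 ‖ R3 (parallel, both between nodes 1 and 2) = 1/(1/22 + 1/1200) = 21.6 Ω
  Rs1 = R1 + Rp1 (series, joined only at node 1) = 3.3 + 21.6 = 24.9 Ω
R_eq = 24.9 Ω

Final answer: 24.9 Ω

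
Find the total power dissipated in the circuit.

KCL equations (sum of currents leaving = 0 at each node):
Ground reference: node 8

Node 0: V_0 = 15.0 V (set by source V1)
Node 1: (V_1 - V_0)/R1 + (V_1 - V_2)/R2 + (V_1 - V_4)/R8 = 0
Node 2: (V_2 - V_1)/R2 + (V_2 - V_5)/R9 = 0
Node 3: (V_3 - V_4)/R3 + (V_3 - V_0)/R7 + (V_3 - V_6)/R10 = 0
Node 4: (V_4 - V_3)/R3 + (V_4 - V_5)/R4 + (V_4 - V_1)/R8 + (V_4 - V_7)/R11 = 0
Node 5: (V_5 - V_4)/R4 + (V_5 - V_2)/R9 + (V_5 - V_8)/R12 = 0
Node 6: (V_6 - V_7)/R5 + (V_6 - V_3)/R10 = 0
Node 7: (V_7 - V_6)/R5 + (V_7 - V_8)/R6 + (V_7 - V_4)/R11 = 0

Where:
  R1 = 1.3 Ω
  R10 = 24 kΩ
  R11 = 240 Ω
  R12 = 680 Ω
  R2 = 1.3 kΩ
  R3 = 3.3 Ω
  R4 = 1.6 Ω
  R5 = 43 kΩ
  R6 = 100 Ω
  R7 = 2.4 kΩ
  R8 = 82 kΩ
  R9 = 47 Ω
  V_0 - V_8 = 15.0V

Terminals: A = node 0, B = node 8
Nodal analysis, taking node 8 as the 0 V reference.
Source V1 fixes V_0 = 15 V.
KCL at each unknown node (sum of currents leaving = 0; resistances in Ω):
  Node 1: (V_1 - 15)/1.3 + (V_1 - V_2)/1300 + (V_1 - V_4)/82000 = 0
  Node 2: (V_2 - V_1)/1300 + (V_2 - V_5)/47 = 0
  Node 3: (V_3 - V_4)/3.3 + (V_3 - 15)/2400 + (V_3 - V_6)/24000 = 0
  Node 4: (V_4 - V_3)/3.3 + (V_4 - V_5)/1.6 + (V_4 - V_1)/82000 + (V_4 - V_7)/240 = 0
  Node 5: (V_5 - V_4)/1.6 + (V_5 - V_2)/47 + (V_5 - 0)/680 = 0
  Node 6: (V_6 - V_7)/43000 + (V_6 - V_3)/24000 = 0
  Node 7: (V_7 - V_6)/43000 + (V_7 - 0)/100 + (V_7 - V_4)/240 = 0
Collecting terms (coefficients in siemens):
  0.77·V_1 - 0.0007692·V_2 - 0.0000122·V_4 = 11.54
  0.02205·V_2 - 0.0007692·V_1 - 0.02128·V_5 = 0
  0.3035·V_3 - 0.303·V_4 - 0.00004167·V_6 = 0.00625
  0.9322·V_4 - 0.0000122·V_1 - 0.303·V_3 - 0.625·V_5 - 0.004167·V_7 = 0
  0.6477·V_5 - 0.02128·V_2 - 0.625·V_4 = 0
  0.00006492·V_6 - 0.00004167·V_3 - 0.00002326·V_7 = 0
  0.01419·V_7 - 0.004167·V_4 - 0.00002326·V_6 = 0
Solving these 7 simultaneous equations (Gaussian elimination) gives:
  V_1 = 14.99 V, V_2 = 3.557 V, V_3 = 3.153 V, V_4 = 3.137 V
  V_5 = 3.144 V, V_6 = 2.355 V, V_7 = 0.9251 V
Power in each resistor, P = (ΔV)²/R:
  P_R1 = (15 - 14.99)²/1.3 = 0.0001038 W
  P_R2 = (14.99 - 3.557)²/1300 = 0.1005 W
  P_R3 = (3.153 - 3.137)²/3.3 = 0.00007932 W
  P_R4 = (3.137 - 3.144)²/1.6 = 0.00002782 W
  P_R5 = (2.355 - 0.9251)²/43000 = 0.00004756 W
  P_R6 = (0.9251 - 0)²/100 = 0.008557 W
  P_R7 = (15 - 3.153)²/2400 = 0.05848 W
  P_R8 = (14.99 - 3.137)²/82000 = 0.001713 W
  P_R9 = (3.557 - 3.144)²/47 = 0.003634 W
  P_R10 = (3.153 - 2.355)²/24000 = 0.00002655 W
  P_R11 = (3.137 - 0.9251)²/240 = 0.02039 W
  P_R12 = (3.144 - 0)²/680 = 0.01454 W
P_total = P_R1 + P_R2 + P_R3 + P_R4 + P_R5 + P_R6 + P_R7 + P_R8 + P_R9 + P_R10 + P_R11 + P_R12 = 0.2081 W

Final answer: 0.2081 W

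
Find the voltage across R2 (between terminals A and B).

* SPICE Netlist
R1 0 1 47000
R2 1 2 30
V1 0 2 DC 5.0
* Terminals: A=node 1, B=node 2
R1 and R2 are in series across V1 (node 0 → node 1 → node 2), and the output A–B is taken across R2, so this is a voltage divider.
Series current: I = V1/(R1 + R2) = 5/(47000 + 30) = 5/47030 = 0.0001063 A
V_R2 = I × R2 = V1 × R2/(R1 + R2) = 5 × 30/47030 = 0.003189 V

Final answer: 0.003189 V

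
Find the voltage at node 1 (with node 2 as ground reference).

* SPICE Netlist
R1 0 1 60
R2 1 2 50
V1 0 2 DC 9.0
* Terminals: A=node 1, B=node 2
Nodal analysis, taking node 2 as the 0 V reference.
Source V1 fixes V_0 = 9 V.
KCL at each unknown node (sum of currents leaving = 0; resistances in Ω):
  Node 1: (V_1 - 9)/60 + (V_1 - 0)/50 = 0
Collecting terms: 0.03667 × V_1 = 0.15  =>  V_1 = 4.091 V
The requested potential is V_1 = 4.091 V.

Final answer: V_1 = 4.091 V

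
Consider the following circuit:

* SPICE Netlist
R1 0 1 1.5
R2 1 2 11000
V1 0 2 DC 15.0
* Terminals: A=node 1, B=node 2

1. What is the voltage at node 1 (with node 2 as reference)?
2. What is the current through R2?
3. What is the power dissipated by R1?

Nodal analysis, taking node 2 as the 0 V reference.
Source V1 fixes V_0 = 15 V.
KCL at each unknown node (sum of currents leaving = 0; resistances in Ω):
  Node 1: (V_1 - 15)/1.5 + (V_1 - 0)/11000 = 0
Collecting terms: 0.6668 × V_1 = 10  =>  V_1 = 15 V
Part 1:
  Read off the nodal solution: V_1 = 15 V
Part 2:
  I_R2 = (V_1 - V_2)/R2 = (15 - 0)/11000 = 0.001363 A
  Magnitude: I_R2 = 0.001363 A
Part 3:
  I_R1 = (V_0 - V_1)/R1 = (15 - 15)/1.5 = 0.001363 A
  P_R1 = I_R1² × R1 = (0.001363)² × 1.5 = 0.000002788 W

Final answers:
1. V_1 = 15 V
2. I_R2 = 0.001363 A
3. P_R1 = 2.788e-06 W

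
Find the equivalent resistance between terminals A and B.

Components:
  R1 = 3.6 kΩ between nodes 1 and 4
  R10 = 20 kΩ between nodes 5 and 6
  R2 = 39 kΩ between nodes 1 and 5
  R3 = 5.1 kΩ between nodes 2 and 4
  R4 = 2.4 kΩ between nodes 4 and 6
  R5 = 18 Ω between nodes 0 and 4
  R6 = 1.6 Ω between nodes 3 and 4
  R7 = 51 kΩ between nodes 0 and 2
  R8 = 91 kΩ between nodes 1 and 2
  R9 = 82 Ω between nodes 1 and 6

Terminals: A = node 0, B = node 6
The network is not a plain series/parallel combination. Inject a 1 A test current into terminal A (node 0) and return it from terminal B (node 6); then R_eq = V_A / (1 A).
Nodal analysis, taking node 6 as the 0 V reference.
Current source I_test pushes 1 A into node 0 and draws it out of node 6.
KCL at each unknown node (sum of currents leaving = 0; resistances in Ω):
  Node 0: (V_0 - V_4)/18 + (V_0 - V_2)/51000 - 1 = 0
  Node 1: (V_1 - V_4)/3600 + (V_1 - V_5)/39000 + (V_1 - V_2)/91000 + (V_1 - 0)/82 = 0
  Node 2: (V_2 - V_0)/51000 + (V_2 - V_1)/91000 + (V_2 - V_4)/5100 = 0
  Node 3: (V_3 - V_4)/1.6 = 0
  Node 4: (V_4 - V_0)/18 + (V_4 - V_1)/3600 + (V_4 - V_2)/5100 + (V_4 - V_3)/1.6 + (V_4 - 0)/2400 = 0
  Node 5: (V_5 - V_1)/39000 + (V_5 - 0)/20000 = 0
Collecting terms (coefficients in siemens):
  0.05558·V_0 - 0.00001961·V_2 - 0.05556·V_4 = 1
  0.01251·V_1 - 0.00001099·V_2 - 0.0002778·V_4 - 0.00002564·V_5 = 0
  0.0002267·V_2 - 0.00001961·V_0 - 0.00001099·V_1 - 0.0001961·V_4 = 0
  0.625·V_3 - 0.625·V_4 = 0
  0.6814·V_4 - 0.05556·V_0 - 0.0002778·V_1 - 0.0001961·V_2 - 0.625·V_3 = 0
  0.00007564·V_5 - 0.00002564·V_1 = 0
Solving these 6 simultaneous equations (Gaussian elimination) gives:
  V_0 = 1450 V, V_1 = 33.02 V, V_2 = 1366 V, V_3 = 1432 V
  V_4 = 1432 V, V_5 = 11.19 V
R_eq = V_0 / 1 A = 1450 Ω = 1.45 kΩ

Final answer: 1.45 kΩ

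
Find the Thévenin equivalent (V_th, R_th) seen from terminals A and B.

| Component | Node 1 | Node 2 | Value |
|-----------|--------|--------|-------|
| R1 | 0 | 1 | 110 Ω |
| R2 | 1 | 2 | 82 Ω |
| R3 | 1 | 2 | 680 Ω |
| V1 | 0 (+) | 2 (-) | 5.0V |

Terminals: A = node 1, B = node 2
Step 1 — V_th is the open-circuit voltage V_A - V_B (nothing connected across the terminals).
Nodal analysis, taking node 2 as the 0 V reference.
Source V1 fixes V_0 = 5 V.
KCL at each unknown node (sum of currents leaving = 0; resistances in Ω):
  Node 1: (V_1 - 5)/110 + (V_1 - 0)/82 + (V_1 - 0)/680 = 0
Collecting terms: 0.02276 × V_1 = 0.04545  =>  V_1 = 1.997 V
V_th = V_1 - V_2 = 1.997 - 0 = 1.997 V
Step 2 — R_th: zero the source — replace V1 by a short circuit (node 2 merges into node 0) — and find the resistance seen between A (node 1) and B (node 0).
Reduce the network between node 1 (A) and node 0 (B) by series/parallel combination:
  Rp1 = R1 ‖ R2 ‖ R3 (parallel, all between nodes 0 and 1) = 1/(1/110 + 1/82 + 1/680) = 43.94 Ω
R_th = 43.94 Ω

Final answer: V_th = 1.997 V, R_th = 43.94 Ω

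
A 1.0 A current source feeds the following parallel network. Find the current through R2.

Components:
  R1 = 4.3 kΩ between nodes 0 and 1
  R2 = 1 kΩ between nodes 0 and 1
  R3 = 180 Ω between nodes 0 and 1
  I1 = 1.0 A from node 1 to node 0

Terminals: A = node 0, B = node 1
All resistors sit directly between nodes 0 and 1, so they are in parallel and share one voltage V; the full source current 1 A splits among them.
1/R_par = 1/4300 + 1/1000 + 1/180 = 0.006788 S  =>  R_par = 147.3 Ω
V = I × R_par = 1 × 147.3 = 147.3 V
I_R2 = V/R2 = 147.3/1000 = 0.1473 A

Final answer: 0.1473 A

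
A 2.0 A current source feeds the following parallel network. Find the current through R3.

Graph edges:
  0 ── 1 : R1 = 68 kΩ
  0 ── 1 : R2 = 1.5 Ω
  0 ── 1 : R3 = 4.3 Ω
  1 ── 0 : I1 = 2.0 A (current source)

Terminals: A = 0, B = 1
All resistors sit directly between nodes 0 and 1, so they are in parallel and share one voltage V; the full source current 2 A splits among them.
1/R_par = 1/68000 + 1/1.5 + 1/4.3 = 0.8992 S  =>  R_par = 1.112 Ω
V = I × R_par = 2 × 1.112 = 2.224 V
I_R3 = V/R3 = 2.224/4.3 = 0.5172 A

Final answer: 0.5172 A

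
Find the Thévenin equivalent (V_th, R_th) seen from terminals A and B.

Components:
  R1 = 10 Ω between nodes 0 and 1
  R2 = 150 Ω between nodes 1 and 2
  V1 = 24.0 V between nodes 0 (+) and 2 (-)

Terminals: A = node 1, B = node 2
Step 1 — V_th is the open-circuit voltage V_A - V_B (nothing connected across the terminals).
Nodal analysis, taking node 2 as the 0 V reference.
Source V1 fixes V_0 = 24 V.
KCL at each unknown node (sum of currents leaving = 0; resistances in Ω):
  Node 1: (V_1 - 24)/10 + (V_1 - 0)/150 = 0
Collecting terms: 0.1067 × V_1 = 2.4  =>  V_1 = 22.5 V
V_th = V_1 - V_2 = 22.5 - 0 = 22.5 V
Step 2 — R_th: zero the source — replace V1 by a short circuit (node 2 merges into node 0) — and find the resistance seen between A (node 1) and B (node 0).
Reduce the network between node 1 (A) and node 0 (B) by series/parallel combination:
  Rp1 = R1 ‖ R2 (parallel, both between nodes 0 and 1) = 1/(1/10 + 1/150) = 9.375 Ω
R_th = 9.375 Ω

Final answer: V_th = 22.5 V, R_th = 9.375 Ω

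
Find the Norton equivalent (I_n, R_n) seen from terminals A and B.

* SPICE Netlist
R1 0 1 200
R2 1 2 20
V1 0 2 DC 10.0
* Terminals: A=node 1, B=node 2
Find the Thévenin equivalent first; then I_n = V_th/R_th and R_n = R_th.
Step 1 — V_th is the open-circuit voltage V_A - V_B (nothing connected across the terminals).
Nodal analysis, taking node 2 as the 0 V reference.
Source V1 fixes V_0 = 10 V.
KCL at each unknown node (sum of currents leaving = 0; resistances in Ω):
  Node 1: (V_1 - 10)/200 + (V_1 - 0)/20 = 0
Collecting terms: 0.055 × V_1 = 0.05  =>  V_1 = 0.9091 V
V_th = V_1 - V_2 = 0.9091 - 0 = 0.9091 V
Step 2 — R_th: zero the source — replace V1 by a short circuit (node 2 merges into node 0) — and find the resistance seen between A (node 1) and B (node 0).
Reduce the network between node 1 (A) and node 0 (B) by series/parallel combination:
  Rp1 = R1 ‖ R2 (parallel, both between nodes 0 and 1) = 1/(1/200 + 1/20) = 18.18 Ω
R_th = 18.18 Ω
I_n = V_th/R_th = 0.9091/18.18 = 0.05 A, and R_n = R_th = 18.18 Ω

Final answer: I_n = 0.05 A, R_n = 18.18 Ω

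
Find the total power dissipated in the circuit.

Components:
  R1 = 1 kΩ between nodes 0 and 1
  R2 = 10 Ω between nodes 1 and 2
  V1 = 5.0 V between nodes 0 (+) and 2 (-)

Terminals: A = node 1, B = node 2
Nodal analysis, taking node 2 as the 0 V reference.
Source V1 fixes V_0 = 5 V.
KCL at each unknown node (sum of currents leaving = 0; resistances in Ω):
  Node 1: (V_1 - 5)/1000 + (V_1 - 0)/10 = 0
Collecting terms: 0.101 × V_1 = 0.005  =>  V_1 = 0.0495 V
Power in each resistor, P = (ΔV)²/R:
  P_R1 = (5 - 0.0495)²/1000 = 0.02451 W
  P_R2 = (0.0495 - 0)²/10 = 0.0002451 W
P_total = P_R1 + P_R2 = 0.02475 W

Final answer: 0.02475 W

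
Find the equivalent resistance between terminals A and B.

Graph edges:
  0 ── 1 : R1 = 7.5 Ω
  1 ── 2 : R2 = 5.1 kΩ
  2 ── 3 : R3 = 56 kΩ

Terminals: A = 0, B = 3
Reduce the network between node 0 (A) and node 3 (B) by series/parallel combination:
  Rs1 = R1 + R2 (series, joined only at node 1) = 7.5 + 5100 = 5108 Ω
  Rs2 = R3 + Rs1 (series, joined only at node 2) = 56000 + 5108 = 61110 Ω
R_eq = 61.11 kΩ

Final answer: 61.11 kΩ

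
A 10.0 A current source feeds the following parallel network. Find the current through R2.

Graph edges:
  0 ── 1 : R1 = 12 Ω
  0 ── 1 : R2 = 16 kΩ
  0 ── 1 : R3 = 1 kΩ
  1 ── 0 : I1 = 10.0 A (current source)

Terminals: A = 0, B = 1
All resistors sit directly between nodes 0 and 1, so they are in parallel and share one voltage V; the full source current 10 A splits among them.
1/R_par = 1/12 + 1/16000 + 1/1000 = 0.0844 S  =>  R_par = 11.85 Ω
V = I × R_par = 10 × 11.85 = 118.5 V
I_R2 = V/R2 = 118.5/16000 = 0.007406 A

Final answer: 0.007406 A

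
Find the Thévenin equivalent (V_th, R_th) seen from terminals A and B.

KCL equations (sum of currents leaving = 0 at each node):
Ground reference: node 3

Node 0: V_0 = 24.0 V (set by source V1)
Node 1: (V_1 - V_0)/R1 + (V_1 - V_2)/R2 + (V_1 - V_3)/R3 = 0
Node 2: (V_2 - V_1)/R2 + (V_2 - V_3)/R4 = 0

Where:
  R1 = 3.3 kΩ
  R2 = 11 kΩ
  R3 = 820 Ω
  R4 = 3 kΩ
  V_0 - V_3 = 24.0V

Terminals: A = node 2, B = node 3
Step 1 — V_th is the open-circuit voltage V_A - V_B (nothing connected across the terminals).
Nodal analysis, taking node 3 as the 0 V reference.
Source V1 fixes V_0 = 24 V.
KCL at each unknown node (sum of currents leaving = 0; resistances in Ω):
  Node 1: (V_1 - 24)/3300 + (V_1 - V_2)/11000 + (V_1 - 0)/820 = 0
  Node 2: (V_2 - V_1)/11000 + (V_2 - 0)/3000 = 0
Collecting terms (coefficients in siemens):
  0.001613·V_1 - 0.00009091·V_2 = 0.007273
  0.0004242·V_2 - 0.00009091·V_1 = 0
Determinant D = (0.001613)(0.0004242) - (-0.00009091)(-0.00009091) = 0.0000006762
V_1 = [(0.007273)(0.0004242) - (-0.00009091)(0)]/D = 4.563 V
V_2 = [(0.001613)(0) - (0.007273)(-0.00009091)]/D = 0.9777 V
V_th = V_2 - V_3 = 0.9777 - 0 = 0.9777 V
Step 2 — R_th: zero the source — replace V1 by a short circuit (node 3 merges into node 0) — and find the resistance seen between A (node 2) and B (node 0).
Reduce the network between node 2 (A) and node 0 (B) by series/parallel combination:
  Rp1 = R1 ‖ R3 (parallel, both between nodes 0 and 1) = 1/(1/3300 + 1/820) = 656.8 Ω
  Rs1 = R2 + Rp1 (series, joined only at node 1) = 11000 + 656.8 = 11660 Ω
  Rp2 = R4 ‖ Rs1 (parallel, both between nodes 0 and 2) = 1/(1/3000 + 1/11660) = 2386 Ω
R_th = 2.386 kΩ

Final answer: V_th = 0.9777 V, R_th = 2.386 kΩ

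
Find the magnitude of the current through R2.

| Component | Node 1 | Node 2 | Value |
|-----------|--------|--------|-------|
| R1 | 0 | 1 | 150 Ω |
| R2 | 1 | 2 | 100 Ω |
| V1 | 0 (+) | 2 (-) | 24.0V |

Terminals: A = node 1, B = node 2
Nodal analysis, taking node 2 as the 0 V reference.
Source V1 fixes V_0 = 24 V.
KCL at each unknown node (sum of currents leaving = 0; resistances in Ω):
  Node 1: (V_1 - 24)/150 + (V_1 - 0)/100 = 0
Collecting terms: 0.01667 × V_1 = 0.16  =>  V_1 = 9.6 V
I_R2 = (V_1 - V_2)/R2 = (9.6 - 0)/100 = 0.096 A
|I_R2| = 0.096 A

Final answer: |I_R2| = 0.096 A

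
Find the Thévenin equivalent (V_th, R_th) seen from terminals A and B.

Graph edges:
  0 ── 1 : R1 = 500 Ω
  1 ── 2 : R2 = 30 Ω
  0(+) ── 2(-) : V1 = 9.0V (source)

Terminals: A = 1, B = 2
Step 1 — V_th is the open-circuit voltage V_A - V_B (nothing connected across the terminals).
Nodal analysis, taking node 2 as the 0 V reference.
Source V1 fixes V_0 = 9 V.
KCL at each unknown node (sum of currents leaving = 0; resistances in Ω):
  Node 1: (V_1 - 9)/500 + (V_1 - 0)/30 = 0
Collecting terms: 0.03533 × V_1 = 0.018  =>  V_1 = 0.5094 V
V_th = V_1 - V_2 = 0.5094 - 0 = 0.5094 V
Step 2 — R_th: zero the source — replace V1 by a short circuit (node 2 merges into node 0) — and find the resistance seen between A (node 1) and B (node 0).
Reduce the network between node 1 (A) and node 0 (B) by series/parallel combination:
  Rp1 = R1 ‖ R2 (parallel, both between nodes 0 and 1) = 1/(1/500 + 1/30) = 28.3 Ω
R_th = 28.3 Ω

Final answer: V_th = 0.5094 V, R_th = 28.3 Ω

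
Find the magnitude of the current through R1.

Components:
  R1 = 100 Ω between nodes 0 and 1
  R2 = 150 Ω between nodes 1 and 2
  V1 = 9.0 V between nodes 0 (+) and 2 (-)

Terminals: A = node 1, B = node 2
Nodal analysis, taking node 2 as the 0 V reference.
Source V1 fixes V_0 = 9 V.
KCL at each unknown node (sum of currents leaving = 0; resistances in Ω):
  Node 1: (V_1 - 9)/100 + (V_1 - 0)/150 = 0
Collecting terms: 0.01667 × V_1 = 0.09  =>  V_1 = 5.4 V
I_R1 = (V_0 - V_1)/R1 = (9 - 5.4)/100 = 0.036 A
|I_R1| = 0.036 A

Final answer: |I_R1| = 0.036 A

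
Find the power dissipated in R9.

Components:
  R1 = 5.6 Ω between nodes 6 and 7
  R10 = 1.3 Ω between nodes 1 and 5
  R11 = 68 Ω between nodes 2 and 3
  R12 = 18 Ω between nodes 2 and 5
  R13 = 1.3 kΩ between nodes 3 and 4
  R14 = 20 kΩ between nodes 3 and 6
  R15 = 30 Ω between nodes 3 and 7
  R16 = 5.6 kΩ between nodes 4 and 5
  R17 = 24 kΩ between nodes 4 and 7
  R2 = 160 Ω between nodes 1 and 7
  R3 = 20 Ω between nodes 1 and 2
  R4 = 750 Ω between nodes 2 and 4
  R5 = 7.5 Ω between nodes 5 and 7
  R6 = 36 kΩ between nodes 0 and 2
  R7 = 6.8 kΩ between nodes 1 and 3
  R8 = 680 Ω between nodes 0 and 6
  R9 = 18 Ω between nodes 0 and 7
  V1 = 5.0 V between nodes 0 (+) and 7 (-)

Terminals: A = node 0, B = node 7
Nodal analysis, taking node 7 as the 0 V reference.
Source V1 fixes V_0 = 5 V.
KCL at each unknown node (sum of currents leaving = 0; resistances in Ω):
  Node 1: (V_1 - 0)/160 + (V_1 - V_2)/20 + (V_1 - V_3)/6800 + (V_1 - V_5)/1.3 = 0
  Node 2: (V_2 - V_1)/20 + (V_2 - V_4)/750 + (V_2 - 5)/36000 + (V_2 - V_3)/68 + (V_2 - V_5)/18 = 0
  Node 3: (V_3 - V_1)/6800 + (V_3 - V_2)/68 + (V_3 - V_4)/1300 + (V_3 - V_6)/20000 + (V_3 - 0)/30 = 0
  Node 4: (V_4 - V_2)/750 + (V_4 - V_3)/1300 + (V_4 - V_5)/5600 + (V_4 - 0)/24000 = 0
  Node 5: (V_5 - 0)/7.5 + (V_5 - V_1)/1.3 + (V_5 - V_2)/18 + (V_5 - V_4)/5600 = 0
  Node 6: (V_6 - 0)/5.6 + (V_6 - 5)/680 + (V_6 - V_3)/20000 = 0
Collecting terms (coefficients in siemens):
  0.8256·V_1 - 0.05·V_2 - 0.0001471·V_3 - 0.7692·V_5 = 0
  0.1216·V_2 - 0.05·V_1 - 0.01471·V_3 - 0.001333·V_4 - 0.05556·V_5 = 0.0001389
  0.04901·V_3 - 0.0001471·V_1 - 0.01471·V_2 - 0.0007692·V_4 - 0.00005·V_6 = 0
  0.002323·V_4 - 0.001333·V_2 - 0.0007692·V_3 - 0.0001786·V_5 = 0
  0.9583·V_5 - 0.7692·V_1 - 0.05556·V_2 - 0.0001786·V_4 = 0
  0.1801·V_6 - 0.00005·V_3 = 0.007353
Solving these 6 simultaneous equations (Gaussian elimination) gives:
  V_1 = 0.0009099 V, V_2 = 0.001999 V, V_3 = 0.0006668 V, V_4 = 0.001433 V
  V_5 = 0.0008465 V, V_6 = 0.04083 V
I_R9 = (V_0 - V_7)/R9 = (5 - 0)/18 = 0.2778 A
P_R9 = I_R9² × R9 = (0.2778)² × 18 = 1.389 W

Final answer: 1.389 W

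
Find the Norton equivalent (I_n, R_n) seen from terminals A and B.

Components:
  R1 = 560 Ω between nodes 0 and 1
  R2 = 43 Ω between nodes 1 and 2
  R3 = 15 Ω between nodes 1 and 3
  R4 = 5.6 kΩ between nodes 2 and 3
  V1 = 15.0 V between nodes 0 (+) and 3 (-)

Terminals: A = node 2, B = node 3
Find the Thévenin equivalent first; then I_n = V_th/R_th and R_n = R_th.
Step 1 — V_th is the open-circuit voltage V_A - V_B (nothing connected across the terminals).
Nodal analysis, taking node 3 as the 0 V reference.
Source V1 fixes V_0 = 15 V.
KCL at each unknown node (sum of currents leaving = 0; resistances in Ω):
  Node 1: (V_1 - 15)/560 + (V_1 - V_2)/43 + (V_1 - 0)/15 = 0
  Node 2: (V_2 - V_1)/43 + (V_2 - 0)/5600 = 0
Collecting terms (coefficients in siemens):
  0.09171·V_1 - 0.02326·V_2 = 0.02679
  0.02343·V_2 - 0.02326·V_1 = 0
Determinant D = (0.09171)(0.02343) - (-0.02326)(-0.02326) = 0.001608
V_1 = [(0.02679)(0.02343) - (-0.02326)(0)]/D = 0.3903 V
V_2 = [(0.09171)(0) - (0.02679)(-0.02326)]/D = 0.3873 V
V_th = V_2 - V_3 = 0.3873 - 0 = 0.3873 V
Step 2 — R_th: zero the source — replace V1 by a short circuit (node 3 merges into node 0) — and find the resistance seen between A (node 2) and B (node 0).
Reduce the network between node 2 (A) and node 0 (B) by series/parallel combination:
  Rp1 = R1 ‖ R3 (parallel, both between nodes 0 and 1) = 1/(1/560 + 1/15) = 14.61 Ω
  Rs1 = R2 + Rp1 (series, joined only at node 1) = 43 + 14.61 = 57.61 Ω
  Rp2 = R4 ‖ Rs1 (parallel, both between nodes 0 and 2) = 1/(1/5600 + 1/57.61) = 57.02 Ω
R_th = 57.02 Ω
I_n = V_th/R_th = 0.3873/57.02 = 0.006792 A, and R_n = R_th = 57.02 Ω

Final answer: I_n = 0.006792 A, R_n = 57.02 Ω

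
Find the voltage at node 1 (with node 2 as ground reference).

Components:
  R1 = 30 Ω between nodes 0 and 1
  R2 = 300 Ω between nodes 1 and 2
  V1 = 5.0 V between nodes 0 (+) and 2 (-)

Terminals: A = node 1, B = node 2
Nodal analysis, taking node 2 as the 0 V reference.
Source V1 fixes V_0 = 5 V.
KCL at each unknown node (sum of currents leaving = 0; resistances in Ω):
  Node 1: (V_1 - 5)/30 + (V_1 - 0)/300 = 0
Collecting terms: 0.03667 × V_1 = 0.1667  =>  V_1 = 4.545 V
The requested potential is V_1 = 4.545 V.

Final answer: V_1 = 4.545 V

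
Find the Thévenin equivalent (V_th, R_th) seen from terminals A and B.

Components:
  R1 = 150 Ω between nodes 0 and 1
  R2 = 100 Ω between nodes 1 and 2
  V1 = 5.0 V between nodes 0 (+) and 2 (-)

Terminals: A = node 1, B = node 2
Step 1 — V_th is the open-circuit voltage V_A - V_B (nothing connected across the terminals).
Nodal analysis, taking node 2 as the 0 V reference.
Source V1 fixes V_0 = 5 V.
KCL at each unknown node (sum of currents leaving = 0; resistances in Ω):
  Node 1: (V_1 - 5)/150 + (V_1 - 0)/100 = 0
Collecting terms: 0.01667 × V_1 = 0.03333  =>  V_1 = 2 V
V_th = V_1 - V_2 = 2 - 0 = 2 V
Step 2 — R_th: zero the source — replace V1 by a short circuit (node 2 merges into node 0) — and find the resistance seen between A (node 1) and B (node 0).
Reduce the network between node 1 (A) and node 0 (B) by series/parallel combination:
  Rp1 = R1 ‖ R2 (parallel, both between nodes 0 and 1) = 1/(1/150 + 1/100) = 60 Ω
R_th = 60 Ω

Final answer: V_th = 2 V, R_th = 60 Ω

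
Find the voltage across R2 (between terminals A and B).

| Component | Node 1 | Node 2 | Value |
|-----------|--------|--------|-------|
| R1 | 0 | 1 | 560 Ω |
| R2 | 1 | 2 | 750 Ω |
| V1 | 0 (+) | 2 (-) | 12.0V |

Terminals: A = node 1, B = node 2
R1 and R2 are in series across V1 (node 0 → node 1 → node 2), and the output A–B is taken across R2, so this is a voltage divider.
Series current: I = V1/(R1 + R2) = 12/(560 + 750) = 12/1310 = 0.00916 A
V_R2 = I × R2 = V1 × R2/(R1 + R2) = 12 × 750/1310 = 6.87 V

Final answer: 6.87 V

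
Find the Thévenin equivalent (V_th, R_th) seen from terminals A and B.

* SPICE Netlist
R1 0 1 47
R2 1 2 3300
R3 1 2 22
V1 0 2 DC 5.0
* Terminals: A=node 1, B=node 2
Step 1 — V_th is the open-circuit voltage V_A - V_B (nothing connected across the terminals).
Nodal analysis, taking node 2 as the 0 V reference.
Source V1 fixes V_0 = 5 V.
KCL at each unknown node (sum of currents leaving = 0; resistances in Ω):
  Node 1: (V_1 - 5)/47 + (V_1 - 0)/3300 + (V_1 - 0)/22 = 0
Collecting terms: 0.06703 × V_1 = 0.1064  =>  V_1 = 1.587 V
V_th = V_1 - V_2 = 1.587 - 0 = 1.587 V
Step 2 — R_th: zero the source — replace V1 by a short circuit (node 2 merges into node 0) — and find the resistance seen between A (node 1) and B (node 0).
Reduce the network between node 1 (A) and node 0 (B) by series/parallel combination:
  Rp1 = R1 ‖ R2 ‖ R3 (parallel, all between nodes 0 and 1) = 1/(1/47 + 1/3300 + 1/22) = 14.92 Ω
R_th = 14.92 Ω

Final answer: V_th = 1.587 V, R_th = 14.92 Ω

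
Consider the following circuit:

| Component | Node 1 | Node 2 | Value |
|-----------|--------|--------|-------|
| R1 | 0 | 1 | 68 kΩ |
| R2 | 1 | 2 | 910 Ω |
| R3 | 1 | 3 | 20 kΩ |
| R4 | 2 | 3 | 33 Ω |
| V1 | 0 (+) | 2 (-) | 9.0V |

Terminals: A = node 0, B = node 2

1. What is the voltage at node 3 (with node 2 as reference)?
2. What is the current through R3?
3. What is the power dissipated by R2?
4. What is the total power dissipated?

Nodal analysis, taking node 2 as the 0 V reference.
Source V1 fixes V_0 = 9 V.
KCL at each unknown node (sum of currents leaving = 0; resistances in Ω):
  Node 1: (V_1 - 9)/68000 + (V_1 - 0)/910 + (V_1 - V_3)/20000 = 0
  Node 3: (V_3 - V_1)/20000 + (V_3 - 0)/33 = 0
Collecting terms (coefficients in siemens):
  0.001164·V_1 - 0.00005·V_3 = 0.0001324
  0.03035·V_3 - 0.00005·V_1 = 0
Determinant D = (0.001164)(0.03035) - (-0.00005)(-0.00005) = 0.00003532
V_1 = [(0.0001324)(0.03035) - (-0.00005)(0)]/D = 0.1138 V
V_3 = [(0.001164)(0) - (0.0001324)(-0.00005)]/D = 0.0001874 V
Part 1:
  Read off the nodal solution: V_3 = 0.0001874 V
Part 2:
  I_R3 = (V_1 - V_3)/R3 = (0.1138 - 0.0001874)/20000 = 0.000005678 A
  Magnitude: I_R3 = 0.000005678 A
Part 3:
  I_R2 = (V_1 - V_2)/R2 = (0.1138 - 0)/910 = 0.000125 A
  P_R2 = I_R2² × R2 = (0.000125)² × 910 = 0.00001422 W
Part 4:
  Power in each resistor, P = (ΔV)²/R:
    P_R1 = (9 - 0.1138)²/68000 = 0.001161 W
    P_R2 = (0.1138 - 0)²/910 = 0.00001422 W
    P_R3 = (0.1138 - 0.0001874)²/20000 = 0.0000006448 W
    P_R4 = (0 - 0.0001874)²/33 = 0.000000001064 W
  P_total = P_R1 + P_R2 + P_R3 + P_R4 = 0.001176 W

Final answers:
1. V_3 = 0.0001874 V
2. I_R3 = 5.678e-06 A
3. P_R2 = 1.422e-05 W
4. P_total = 0.001176 W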